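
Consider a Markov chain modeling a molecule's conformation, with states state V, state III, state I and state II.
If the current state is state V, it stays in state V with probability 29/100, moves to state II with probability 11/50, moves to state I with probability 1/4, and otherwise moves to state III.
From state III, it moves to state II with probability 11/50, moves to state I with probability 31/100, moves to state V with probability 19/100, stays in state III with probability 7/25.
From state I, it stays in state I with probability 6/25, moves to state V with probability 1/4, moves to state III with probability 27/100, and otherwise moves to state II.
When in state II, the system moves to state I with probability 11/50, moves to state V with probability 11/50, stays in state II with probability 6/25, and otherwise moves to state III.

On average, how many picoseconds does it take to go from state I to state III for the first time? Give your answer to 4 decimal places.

3.6476

Let t(s) be the expected number of picoseconds to first reach state III from state s, with t(state III) = 0. Conditioning on the first picosecond:
t(state V) = 1 + 0.29·t(state V) + 0.25·t(state I) + 0.22·t(state II)
t(state I) = 1 + 0.25·t(state V) + 0.24·t(state I) + 0.24·t(state II)
t(state II) = 1 + 0.22·t(state V) + 0.22·t(state I) + 0.24·t(state II)
Solving: t(state V) = 3.7654, t(state I) = 3.6476, t(state II) = 3.4617.
Expected picoseconds from state I to state III: 3.6476.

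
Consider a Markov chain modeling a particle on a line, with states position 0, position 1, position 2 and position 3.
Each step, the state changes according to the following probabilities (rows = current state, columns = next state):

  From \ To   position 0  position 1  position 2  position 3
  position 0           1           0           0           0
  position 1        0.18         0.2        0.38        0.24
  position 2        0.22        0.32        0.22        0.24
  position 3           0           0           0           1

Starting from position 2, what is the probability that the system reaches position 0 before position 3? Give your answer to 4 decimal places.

Let h(s) be the probability of absorption at position 0 starting from transient state s. Then h(position 0) = 1 and h(position 3) = 0. By first-step analysis:
h(position 1) = 0.18·1 + 0.2·h(position 1) + 0.38·h(position 2) + 0.24·0
h(position 2) = 0.22·1 + 0.32·h(position 1) + 0.22·h(position 2) + 0.24·0
Solving: h(position 1) = 0.4459, h(position 2) = 0.4650.
Starting from position 2, the probability is 0.4650.

0.4650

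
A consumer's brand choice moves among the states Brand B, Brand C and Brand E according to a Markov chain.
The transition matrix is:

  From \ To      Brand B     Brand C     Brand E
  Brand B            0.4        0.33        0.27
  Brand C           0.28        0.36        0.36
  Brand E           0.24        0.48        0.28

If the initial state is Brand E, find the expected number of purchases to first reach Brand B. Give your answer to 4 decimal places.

3.8889

Let t(s) be the expected number of purchases to first reach Brand B from state s, with t(Brand B) = 0. Conditioning on the first purchase:
t(Brand C) = 1 + 0.36·t(Brand C) + 0.36·t(Brand E)
t(Brand E) = 1 + 0.48·t(Brand C) + 0.28·t(Brand E)
Solving: t(Brand C) = 3.7500, t(Brand E) = 3.8889.
Expected purchases from Brand E to Brand B: 3.8889.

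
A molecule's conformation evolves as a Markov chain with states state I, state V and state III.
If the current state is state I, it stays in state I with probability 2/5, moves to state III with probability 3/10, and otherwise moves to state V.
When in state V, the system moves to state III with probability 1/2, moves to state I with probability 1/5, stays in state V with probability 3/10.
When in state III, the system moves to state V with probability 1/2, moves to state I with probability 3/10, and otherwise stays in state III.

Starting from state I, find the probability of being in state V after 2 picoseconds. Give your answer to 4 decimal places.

0.3600

Sum over the intermediate state after 1 picosecond:
P = P(state I→state I)·P(state I→state V) + P(state I→state V)·P(state V→state V) + P(state I→state III)·P(state III→state V)
  = 0.4×0.3 + 0.3×0.3 + 0.3×0.5
  = 0.1200 + 0.0900 + 0.1500 = 0.3600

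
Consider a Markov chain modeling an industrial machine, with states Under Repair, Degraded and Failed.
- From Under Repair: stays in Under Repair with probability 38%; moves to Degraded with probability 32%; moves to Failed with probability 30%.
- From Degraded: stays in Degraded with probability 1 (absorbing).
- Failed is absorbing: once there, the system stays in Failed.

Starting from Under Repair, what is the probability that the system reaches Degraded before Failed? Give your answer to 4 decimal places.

0.5161

Let h(s) be the probability of absorption at Degraded starting from transient state s. Then h(Degraded) = 1 and h(Failed) = 0. By first-step analysis:
h(Under Repair) = 0.38·h(Under Repair) + 0.32·1 + 0.3·0
Solving: h(Under Repair) = 0.5161.
Starting from Under Repair, the probability is 0.5161.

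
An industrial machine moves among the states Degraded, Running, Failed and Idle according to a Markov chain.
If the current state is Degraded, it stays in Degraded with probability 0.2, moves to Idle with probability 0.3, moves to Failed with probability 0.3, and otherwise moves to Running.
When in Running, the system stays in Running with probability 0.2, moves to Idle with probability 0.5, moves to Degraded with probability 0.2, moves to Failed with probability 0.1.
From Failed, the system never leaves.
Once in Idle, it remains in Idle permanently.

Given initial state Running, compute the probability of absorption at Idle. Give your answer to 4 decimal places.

0.7667

Let h(s) be the probability of absorption at Idle starting from transient state s. Then h(Idle) = 1 and h(Failed) = 0. By first-step analysis:
h(Degraded) = 0.2·h(Degraded) + 0.2·h(Running) + 0.3·0 + 0.3·1
h(Running) = 0.2·h(Degraded) + 0.2·h(Running) + 0.1·0 + 0.5·1
Solving: h(Degraded) = 0.5667, h(Running) = 0.7667.
Starting from Running, the probability is 0.7667.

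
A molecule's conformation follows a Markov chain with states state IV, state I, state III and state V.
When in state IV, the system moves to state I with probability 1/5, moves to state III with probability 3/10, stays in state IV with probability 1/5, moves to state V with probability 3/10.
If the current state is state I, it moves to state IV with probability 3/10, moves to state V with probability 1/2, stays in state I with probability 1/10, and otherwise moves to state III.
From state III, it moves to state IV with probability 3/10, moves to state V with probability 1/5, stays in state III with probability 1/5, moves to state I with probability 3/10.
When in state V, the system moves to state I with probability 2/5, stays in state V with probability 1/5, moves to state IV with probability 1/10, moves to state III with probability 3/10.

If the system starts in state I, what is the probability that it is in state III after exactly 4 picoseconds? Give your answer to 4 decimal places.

Propagate the distribution vector 4 picoseconds from state I.
After 0 picoseconds: (0.0000, 1.0000, 0.0000, 0.0000)
After 1 picosecond: (0.3000, 0.1000, 0.1000, 0.5000)
After 2 picoseconds: (0.1700, 0.3000, 0.2700, 0.2600)
After 3 picoseconds: (0.2310, 0.2490, 0.2130, 0.3070)
After 4 picoseconds: (0.2155, 0.2578, 0.2289, 0.2978)
P(in state III after 4 picoseconds) = 0.2289

0.2289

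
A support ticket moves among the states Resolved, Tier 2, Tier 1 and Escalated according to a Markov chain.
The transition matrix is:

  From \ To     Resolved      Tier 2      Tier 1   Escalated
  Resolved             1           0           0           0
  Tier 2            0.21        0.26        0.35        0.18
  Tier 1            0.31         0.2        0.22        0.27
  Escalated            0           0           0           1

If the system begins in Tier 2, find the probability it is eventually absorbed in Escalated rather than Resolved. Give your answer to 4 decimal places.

Let h(s) be the probability of absorption at Escalated starting from transient state s. Then h(Escalated) = 1 and h(Resolved) = 0. By first-step analysis:
h(Tier 2) = 0.21·0 + 0.26·h(Tier 2) + 0.35·h(Tier 1) + 0.18·1
h(Tier 1) = 0.31·0 + 0.2·h(Tier 2) + 0.22·h(Tier 1) + 0.27·1
Solving: h(Tier 2) = 0.4631, h(Tier 1) = 0.4649.
Starting from Tier 2, the probability is 0.4631.

0.4631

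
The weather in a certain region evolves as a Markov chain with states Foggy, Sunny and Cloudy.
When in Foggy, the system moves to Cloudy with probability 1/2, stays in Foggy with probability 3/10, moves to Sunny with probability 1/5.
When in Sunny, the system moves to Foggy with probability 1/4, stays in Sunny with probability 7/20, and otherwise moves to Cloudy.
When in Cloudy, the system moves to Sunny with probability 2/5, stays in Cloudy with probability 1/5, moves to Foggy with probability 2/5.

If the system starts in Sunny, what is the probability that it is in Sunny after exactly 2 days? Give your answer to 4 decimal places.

0.3325

Sum over the intermediate state after 1 day:
P = P(Sunny→Foggy)·P(Foggy→Sunny) + P(Sunny→Sunny)·P(Sunny→Sunny) + P(Sunny→Cloudy)·P(Cloudy→Sunny)
  = 0.25×0.2 + 0.35×0.35 + 0.4×0.4
  = 0.0500 + 0.1225 + 0.1600 = 0.3325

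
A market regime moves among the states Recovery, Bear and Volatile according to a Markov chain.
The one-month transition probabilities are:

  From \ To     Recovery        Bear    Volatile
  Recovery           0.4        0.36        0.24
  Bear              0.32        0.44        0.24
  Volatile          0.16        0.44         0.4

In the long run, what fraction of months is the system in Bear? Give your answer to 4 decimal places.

Let the stationary distribution be π with π = πP and π_1 + π_2 + π_3 = 1.
π_1 = 0.4·π_1 + 0.32·π_2 + 0.16·π_3
π_2 = 0.36·π_1 + 0.44·π_2 + 0.44·π_3
Solving with the normalization constraint gives π = (0.2981, 0.4161, 0.2857).
So the stationary probability of Bear is 0.4161.

0.4161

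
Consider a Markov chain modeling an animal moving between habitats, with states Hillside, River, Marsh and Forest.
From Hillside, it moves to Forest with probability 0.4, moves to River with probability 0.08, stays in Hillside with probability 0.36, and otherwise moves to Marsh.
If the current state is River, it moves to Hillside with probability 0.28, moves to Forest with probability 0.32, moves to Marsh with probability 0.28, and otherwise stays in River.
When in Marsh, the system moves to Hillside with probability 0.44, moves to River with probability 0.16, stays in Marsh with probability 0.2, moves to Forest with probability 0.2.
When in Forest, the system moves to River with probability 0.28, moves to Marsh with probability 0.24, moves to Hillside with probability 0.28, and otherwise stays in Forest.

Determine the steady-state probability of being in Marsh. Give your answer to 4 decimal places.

Let the stationary distribution be π with π = πP and π_1 + π_2 + π_3 + π_4 = 1.
π_1 = 0.36·π_1 + 0.28·π_2 + 0.44·π_3 + 0.28·π_4
π_2 = 0.08·π_1 + 0.12·π_2 + 0.16·π_3 + 0.28·π_4
π_3 = 0.16·π_1 + 0.28·π_2 + 0.2·π_3 + 0.24·π_4
Solving with the normalization constraint gives π = (0.3410, 0.1608, 0.2107, 0.2875).
So the stationary probability of Marsh is 0.2107.

0.2107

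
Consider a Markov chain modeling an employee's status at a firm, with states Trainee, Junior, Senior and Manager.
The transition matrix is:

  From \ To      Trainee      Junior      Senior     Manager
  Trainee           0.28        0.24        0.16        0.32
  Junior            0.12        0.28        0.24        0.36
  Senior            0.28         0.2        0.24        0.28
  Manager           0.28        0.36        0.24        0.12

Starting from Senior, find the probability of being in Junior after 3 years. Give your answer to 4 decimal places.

Propagate the distribution vector 3 years from Senior.
After 0 years: (0.0000, 0.0000, 1.0000, 0.0000)
After 1 year: (0.2800, 0.2000, 0.2400, 0.2800)
After 2 years: (0.2480, 0.2720, 0.2176, 0.2624)
After 3 years: (0.2365, 0.2737, 0.2202, 0.2697)
P(in Junior after 3 years) = 0.2737

0.2737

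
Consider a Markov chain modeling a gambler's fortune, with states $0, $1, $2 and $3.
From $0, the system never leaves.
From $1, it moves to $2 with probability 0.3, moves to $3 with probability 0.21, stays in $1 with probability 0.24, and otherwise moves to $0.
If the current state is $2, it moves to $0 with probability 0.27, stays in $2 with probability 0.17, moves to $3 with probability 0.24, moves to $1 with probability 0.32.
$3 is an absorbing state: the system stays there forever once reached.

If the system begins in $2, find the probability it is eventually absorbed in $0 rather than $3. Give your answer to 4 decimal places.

Let h(s) be the probability of absorption at $0 starting from transient state s. Then h($0) = 1 and h($3) = 0. By first-step analysis:
h($1) = 0.25·1 + 0.24·h($1) + 0.3·h($2) + 0.21·0
h($2) = 0.27·1 + 0.32·h($1) + 0.17·h($2) + 0.24·0
Solving: h($1) = 0.5395, h($2) = 0.5333.
Starting from $2, the probability is 0.5333.

0.5333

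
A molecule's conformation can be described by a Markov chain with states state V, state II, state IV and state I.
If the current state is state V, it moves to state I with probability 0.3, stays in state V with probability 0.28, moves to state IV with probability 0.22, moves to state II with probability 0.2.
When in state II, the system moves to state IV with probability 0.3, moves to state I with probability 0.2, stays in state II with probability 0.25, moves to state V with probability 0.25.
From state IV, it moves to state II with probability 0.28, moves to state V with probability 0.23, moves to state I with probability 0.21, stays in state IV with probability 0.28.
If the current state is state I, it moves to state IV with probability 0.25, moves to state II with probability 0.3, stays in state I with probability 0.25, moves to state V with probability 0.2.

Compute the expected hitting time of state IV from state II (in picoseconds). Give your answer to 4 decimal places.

3.7239

Let t(s) be the expected number of picoseconds to first reach state IV from state s, with t(state IV) = 0. Conditioning on the first picosecond:
t(state V) = 1 + 0.28·t(state V) + 0.2·t(state II) + 0.3·t(state I)
t(state II) = 1 + 0.25·t(state V) + 0.25·t(state II) + 0.2·t(state I)
t(state I) = 1 + 0.2·t(state V) + 0.3·t(state II) + 0.25·t(state I)
Solving: t(state V) = 4.0494, t(state II) = 3.7239, t(state I) = 3.9027.
Expected picoseconds from state II to state IV: 3.7239.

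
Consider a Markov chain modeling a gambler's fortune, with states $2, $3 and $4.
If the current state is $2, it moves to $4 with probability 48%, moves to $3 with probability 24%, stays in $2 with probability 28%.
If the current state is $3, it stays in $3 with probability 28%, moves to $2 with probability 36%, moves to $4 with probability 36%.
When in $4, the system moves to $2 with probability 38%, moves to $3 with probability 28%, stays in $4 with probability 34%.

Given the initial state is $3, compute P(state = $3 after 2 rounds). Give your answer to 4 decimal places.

Sum over the intermediate state after 1 round:
P = P($3→$2)·P($2→$3) + P($3→$3)·P($3→$3) + P($3→$4)·P($4→$3)
  = 0.36×0.24 + 0.28×0.28 + 0.36×0.28
  = 0.0864 + 0.0784 + 0.1008 = 0.2656

0.2656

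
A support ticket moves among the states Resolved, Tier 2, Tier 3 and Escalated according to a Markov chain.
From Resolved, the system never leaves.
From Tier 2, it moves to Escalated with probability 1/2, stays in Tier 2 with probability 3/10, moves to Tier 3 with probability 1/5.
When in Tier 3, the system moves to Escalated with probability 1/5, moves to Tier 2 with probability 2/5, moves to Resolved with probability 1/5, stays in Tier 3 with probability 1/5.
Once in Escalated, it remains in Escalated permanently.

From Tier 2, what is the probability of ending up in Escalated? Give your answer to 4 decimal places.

Let h(s) be the probability of absorption at Escalated starting from transient state s. Then h(Escalated) = 1 and h(Resolved) = 0. By first-step analysis:
h(Tier 2) = 0.3·h(Tier 2) + 0.2·h(Tier 3) + 0.5·1
h(Tier 3) = 0.2·0 + 0.4·h(Tier 2) + 0.2·h(Tier 3) + 0.2·1
Solving: h(Tier 2) = 0.9167, h(Tier 3) = 0.7083.
Starting from Tier 2, the probability is 0.9167.

0.9167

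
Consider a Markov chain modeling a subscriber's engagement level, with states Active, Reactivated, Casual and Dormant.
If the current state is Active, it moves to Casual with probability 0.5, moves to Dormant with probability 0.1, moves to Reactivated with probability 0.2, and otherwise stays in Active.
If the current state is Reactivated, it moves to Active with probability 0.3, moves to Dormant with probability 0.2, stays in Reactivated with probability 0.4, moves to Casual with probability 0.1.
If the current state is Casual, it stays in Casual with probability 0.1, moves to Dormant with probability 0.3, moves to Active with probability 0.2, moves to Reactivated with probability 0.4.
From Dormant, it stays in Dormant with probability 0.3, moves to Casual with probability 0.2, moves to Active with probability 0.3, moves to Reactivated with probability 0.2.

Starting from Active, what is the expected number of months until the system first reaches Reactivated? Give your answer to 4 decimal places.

3.8065

Let t(s) be the expected number of months to first reach Reactivated from state s, with t(Reactivated) = 0. Conditioning on the first month:
t(Active) = 1 + 0.2·t(Active) + 0.5·t(Casual) + 0.1·t(Dormant)
t(Casual) = 1 + 0.2·t(Active) + 0.1·t(Casual) + 0.3·t(Dormant)
t(Dormant) = 1 + 0.3·t(Active) + 0.2·t(Casual) + 0.3·t(Dormant)
Solving: t(Active) = 3.8065, t(Casual) = 3.2903, t(Dormant) = 4.0000.
Expected months from Active to Reactivated: 3.8065.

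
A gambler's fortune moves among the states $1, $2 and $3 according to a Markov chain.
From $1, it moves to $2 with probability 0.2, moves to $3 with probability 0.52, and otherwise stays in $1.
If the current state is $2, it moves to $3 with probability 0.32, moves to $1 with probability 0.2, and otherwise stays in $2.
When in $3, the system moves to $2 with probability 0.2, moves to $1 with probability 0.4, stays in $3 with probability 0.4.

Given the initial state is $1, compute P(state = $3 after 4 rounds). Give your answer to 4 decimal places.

0.4154

Propagate the distribution vector 4 rounds from $1.
After 0 rounds: (1.0000, 0.0000, 0.0000)
After 1 round: (0.2800, 0.2000, 0.5200)
After 2 rounds: (0.3264, 0.2560, 0.4176)
After 3 rounds: (0.3096, 0.2717, 0.4187)
After 4 rounds: (0.3085, 0.2761, 0.4154)
P(in $3 after 4 rounds) = 0.4154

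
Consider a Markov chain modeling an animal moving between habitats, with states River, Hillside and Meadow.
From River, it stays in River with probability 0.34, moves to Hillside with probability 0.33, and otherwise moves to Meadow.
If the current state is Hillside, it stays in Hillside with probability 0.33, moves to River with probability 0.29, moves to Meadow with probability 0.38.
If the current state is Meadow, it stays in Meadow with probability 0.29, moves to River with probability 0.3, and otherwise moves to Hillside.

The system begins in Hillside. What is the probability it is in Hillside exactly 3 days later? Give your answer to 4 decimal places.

0.3565

Propagate the distribution vector 3 days from Hillside.
After 0 days: (0.0000, 1.0000, 0.0000)
After 1 day: (0.2900, 0.3300, 0.3800)
After 2 days: (0.3083, 0.3604, 0.3313)
After 3 days: (0.3087, 0.3565, 0.3348)
P(in Hillside after 3 days) = 0.3565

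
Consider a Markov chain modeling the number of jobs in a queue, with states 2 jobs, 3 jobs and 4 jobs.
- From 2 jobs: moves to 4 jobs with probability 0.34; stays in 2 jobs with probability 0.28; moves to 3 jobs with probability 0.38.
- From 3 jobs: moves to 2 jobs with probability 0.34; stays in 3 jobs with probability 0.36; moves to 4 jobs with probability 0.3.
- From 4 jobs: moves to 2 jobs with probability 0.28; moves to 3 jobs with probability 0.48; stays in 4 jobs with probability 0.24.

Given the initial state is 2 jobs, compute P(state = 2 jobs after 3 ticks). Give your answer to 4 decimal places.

0.3044

Propagate the distribution vector 3 ticks from 2 jobs.
After 0 ticks: (1.0000, 0.0000, 0.0000)
After 1 tick: (0.2800, 0.3800, 0.3400)
After 2 ticks: (0.3028, 0.4064, 0.2908)
After 3 ticks: (0.3044, 0.4010, 0.2947)
P(in 2 jobs after 3 ticks) = 0.3044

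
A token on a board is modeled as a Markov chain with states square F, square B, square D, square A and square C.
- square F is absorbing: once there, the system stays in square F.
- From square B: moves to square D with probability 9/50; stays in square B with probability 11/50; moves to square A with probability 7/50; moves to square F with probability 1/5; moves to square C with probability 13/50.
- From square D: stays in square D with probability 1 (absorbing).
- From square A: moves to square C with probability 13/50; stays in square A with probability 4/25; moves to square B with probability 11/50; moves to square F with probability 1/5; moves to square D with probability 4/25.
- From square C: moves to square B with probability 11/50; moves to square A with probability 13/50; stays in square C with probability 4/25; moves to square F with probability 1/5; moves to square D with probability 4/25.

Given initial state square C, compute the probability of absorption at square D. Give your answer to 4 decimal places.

0.4512

Let h(s) be the probability of absorption at square D starting from transient state s. Then h(square D) = 1 and h(square F) = 0. By first-step analysis:
h(square B) = 0.2·0 + 0.22·h(square B) + 0.18·1 + 0.14·h(square A) + 0.26·h(square C)
h(square A) = 0.2·0 + 0.22·h(square B) + 0.16·1 + 0.16·h(square A) + 0.26·h(square C)
h(square C) = 0.2·0 + 0.22·h(square B) + 0.16·1 + 0.26·h(square A) + 0.16·h(square C)
Solving: h(square B) = 0.4621, h(square A) = 0.4512, h(square C) = 0.4512.
Starting from square C, the probability is 0.4512.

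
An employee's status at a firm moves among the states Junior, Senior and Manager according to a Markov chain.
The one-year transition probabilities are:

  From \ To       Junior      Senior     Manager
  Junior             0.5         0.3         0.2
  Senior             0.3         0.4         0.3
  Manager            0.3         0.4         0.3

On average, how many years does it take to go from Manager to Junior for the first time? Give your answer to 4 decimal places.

3.3333

Let t(s) be the expected number of years to first reach Junior from state s, with t(Junior) = 0. Conditioning on the first year:
t(Senior) = 1 + 0.4·t(Senior) + 0.3·t(Manager)
t(Manager) = 1 + 0.4·t(Senior) + 0.3·t(Manager)
Solving: t(Senior) = 3.3333, t(Manager) = 3.3333.
Expected years from Manager to Junior: 3.3333.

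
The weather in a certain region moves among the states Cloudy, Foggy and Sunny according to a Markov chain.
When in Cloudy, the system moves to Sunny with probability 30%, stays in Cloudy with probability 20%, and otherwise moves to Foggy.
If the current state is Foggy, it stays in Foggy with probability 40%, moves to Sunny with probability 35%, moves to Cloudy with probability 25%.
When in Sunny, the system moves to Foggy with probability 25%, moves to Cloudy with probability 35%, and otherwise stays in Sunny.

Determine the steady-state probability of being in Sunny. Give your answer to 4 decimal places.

Let the stationary distribution be π with π = πP and π_1 + π_2 + π_3 = 1.
π_1 = 0.2·π_1 + 0.25·π_2 + 0.35·π_3
π_2 = 0.5·π_1 + 0.4·π_2 + 0.25·π_3
Solving with the normalization constraint gives π = (0.2718, 0.3741, 0.3541).
So the stationary probability of Sunny is 0.3541.

0.3541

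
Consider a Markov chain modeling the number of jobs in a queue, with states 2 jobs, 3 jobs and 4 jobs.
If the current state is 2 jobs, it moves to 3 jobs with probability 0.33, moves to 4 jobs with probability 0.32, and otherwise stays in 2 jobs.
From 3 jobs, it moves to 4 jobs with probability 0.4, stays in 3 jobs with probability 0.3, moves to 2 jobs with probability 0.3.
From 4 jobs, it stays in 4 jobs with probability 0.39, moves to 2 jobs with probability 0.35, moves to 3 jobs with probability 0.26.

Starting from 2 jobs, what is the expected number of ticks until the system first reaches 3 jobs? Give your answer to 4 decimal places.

3.2689

Let t(s) be the expected number of ticks to first reach 3 jobs from state s, with t(3 jobs) = 0. Conditioning on the first tick:
t(2 jobs) = 1 + 0.35·t(2 jobs) + 0.32·t(4 jobs)
t(4 jobs) = 1 + 0.35·t(2 jobs) + 0.39·t(4 jobs)
Solving: t(2 jobs) = 3.2689, t(4 jobs) = 3.5149.
Expected ticks from 2 jobs to 3 jobs: 3.2689.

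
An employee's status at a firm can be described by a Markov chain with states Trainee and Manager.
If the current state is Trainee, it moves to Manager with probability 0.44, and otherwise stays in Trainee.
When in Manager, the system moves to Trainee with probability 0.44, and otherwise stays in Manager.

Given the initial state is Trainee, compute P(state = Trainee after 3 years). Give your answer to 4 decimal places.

0.5009

Propagate the distribution vector 3 years from Trainee.
After 0 years: (1.0000, 0.0000)
After 1 year: (0.5600, 0.4400)
After 2 years: (0.5072, 0.4928)
After 3 years: (0.5009, 0.4991)
P(in Trainee after 3 years) = 0.5009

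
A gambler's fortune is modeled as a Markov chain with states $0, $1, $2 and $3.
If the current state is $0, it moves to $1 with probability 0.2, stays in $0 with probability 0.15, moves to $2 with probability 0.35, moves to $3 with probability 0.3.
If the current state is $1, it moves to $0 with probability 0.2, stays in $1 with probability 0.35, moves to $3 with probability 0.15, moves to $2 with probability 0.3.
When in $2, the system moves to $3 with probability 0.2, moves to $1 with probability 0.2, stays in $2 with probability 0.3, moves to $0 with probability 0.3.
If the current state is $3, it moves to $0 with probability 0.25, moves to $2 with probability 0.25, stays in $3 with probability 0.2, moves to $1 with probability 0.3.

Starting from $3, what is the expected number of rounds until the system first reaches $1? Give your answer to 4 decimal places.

Let t(s) be the expected number of rounds to first reach $1 from state s, with t($1) = 0. Conditioning on the first round:
t($0) = 1 + 0.15·t($0) + 0.35·t($2) + 0.3·t($3)
t($2) = 1 + 0.3·t($0) + 0.3·t($2) + 0.2·t($3)
t($3) = 1 + 0.25·t($0) + 0.25·t($2) + 0.2·t($3)
Solving: t($0) = 4.4553, t($2) = 4.4942, t($3) = 4.0467.
Expected rounds from $3 to $1: 4.0467.

4.0467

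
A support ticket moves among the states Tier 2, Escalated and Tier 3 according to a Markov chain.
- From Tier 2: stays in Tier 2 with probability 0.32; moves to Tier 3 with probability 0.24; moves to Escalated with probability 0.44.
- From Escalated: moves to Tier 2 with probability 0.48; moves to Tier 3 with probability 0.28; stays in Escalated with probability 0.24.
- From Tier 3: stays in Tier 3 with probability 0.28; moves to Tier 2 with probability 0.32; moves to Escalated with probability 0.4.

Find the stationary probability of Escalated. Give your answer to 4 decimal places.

Let the stationary distribution be π with π = πP and π_1 + π_2 + π_3 = 1.
π_1 = 0.32·π_1 + 0.48·π_2 + 0.32·π_3
π_2 = 0.44·π_1 + 0.24·π_2 + 0.4·π_3
Solving with the normalization constraint gives π = (0.3773, 0.3578, 0.2649).
So the stationary probability of Escalated is 0.3578.

0.3578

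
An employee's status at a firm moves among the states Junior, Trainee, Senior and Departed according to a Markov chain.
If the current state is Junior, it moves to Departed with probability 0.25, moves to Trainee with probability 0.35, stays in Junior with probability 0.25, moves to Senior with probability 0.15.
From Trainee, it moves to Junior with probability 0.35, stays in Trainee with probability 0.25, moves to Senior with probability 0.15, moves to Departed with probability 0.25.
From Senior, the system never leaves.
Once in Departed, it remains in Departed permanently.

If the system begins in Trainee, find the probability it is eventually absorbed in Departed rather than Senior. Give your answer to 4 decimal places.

Let h(s) be the probability of absorption at Departed starting from transient state s. Then h(Departed) = 1 and h(Senior) = 0. By first-step analysis:
h(Junior) = 0.25·h(Junior) + 0.35·h(Trainee) + 0.15·0 + 0.25·1
h(Trainee) = 0.35·h(Junior) + 0.25·h(Trainee) + 0.15·0 + 0.25·1
Solving: h(Junior) = 0.6250, h(Trainee) = 0.6250.
Starting from Trainee, the probability is 0.6250.

0.6250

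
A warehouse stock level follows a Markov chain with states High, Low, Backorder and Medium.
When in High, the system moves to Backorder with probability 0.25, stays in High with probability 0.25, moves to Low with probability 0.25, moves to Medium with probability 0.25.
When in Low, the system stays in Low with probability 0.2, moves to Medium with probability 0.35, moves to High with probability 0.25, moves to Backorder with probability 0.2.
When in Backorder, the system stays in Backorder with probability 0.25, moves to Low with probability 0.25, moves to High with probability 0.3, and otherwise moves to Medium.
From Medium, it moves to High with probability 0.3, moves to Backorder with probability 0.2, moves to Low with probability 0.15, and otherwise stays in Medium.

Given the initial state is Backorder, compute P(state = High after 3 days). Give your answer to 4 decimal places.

Propagate the distribution vector 3 days from Backorder.
After 0 days: (0.0000, 0.0000, 1.0000, 0.0000)
After 1 day: (0.3000, 0.2500, 0.2500, 0.2000)
After 2 days: (0.2725, 0.2175, 0.2275, 0.2825)
After 3 days: (0.2755, 0.2109, 0.2250, 0.2886)
P(in High after 3 days) = 0.2755

0.2755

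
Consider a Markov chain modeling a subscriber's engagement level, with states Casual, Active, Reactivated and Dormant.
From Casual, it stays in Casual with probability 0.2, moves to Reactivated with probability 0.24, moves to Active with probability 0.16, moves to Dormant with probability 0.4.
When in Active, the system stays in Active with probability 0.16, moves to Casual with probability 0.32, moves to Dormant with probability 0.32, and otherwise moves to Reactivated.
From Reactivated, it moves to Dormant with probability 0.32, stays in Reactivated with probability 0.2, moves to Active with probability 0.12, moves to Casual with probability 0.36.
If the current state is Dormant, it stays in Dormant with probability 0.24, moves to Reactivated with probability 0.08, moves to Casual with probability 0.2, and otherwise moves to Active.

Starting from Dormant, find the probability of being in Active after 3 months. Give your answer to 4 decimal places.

0.2542

Propagate the distribution vector 3 months from Dormant.
After 0 months: (0.0000, 0.0000, 0.0000, 1.0000)
After 1 month: (0.2000, 0.4800, 0.0800, 0.2400)
After 2 months: (0.2704, 0.2336, 0.1792, 0.3168)
After 3 months: (0.2567, 0.2542, 0.1728, 0.3163)
P(in Active after 3 months) = 0.2542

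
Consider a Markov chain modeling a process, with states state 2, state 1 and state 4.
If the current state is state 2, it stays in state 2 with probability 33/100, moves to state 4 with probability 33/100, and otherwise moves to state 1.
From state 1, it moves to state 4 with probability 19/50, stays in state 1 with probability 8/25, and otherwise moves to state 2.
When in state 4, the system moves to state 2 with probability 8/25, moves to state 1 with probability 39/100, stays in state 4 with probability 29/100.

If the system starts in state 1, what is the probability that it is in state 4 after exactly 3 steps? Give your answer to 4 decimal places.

Propagate the distribution vector 3 steps from state 1.
After 0 steps: (0.0000, 1.0000, 0.0000)
After 1 step: (0.3000, 0.3200, 0.3800)
After 2 steps: (0.3166, 0.3526, 0.3308)
After 3 steps: (0.3161, 0.3495, 0.3344)
P(in state 4 after 3 steps) = 0.3344

0.3344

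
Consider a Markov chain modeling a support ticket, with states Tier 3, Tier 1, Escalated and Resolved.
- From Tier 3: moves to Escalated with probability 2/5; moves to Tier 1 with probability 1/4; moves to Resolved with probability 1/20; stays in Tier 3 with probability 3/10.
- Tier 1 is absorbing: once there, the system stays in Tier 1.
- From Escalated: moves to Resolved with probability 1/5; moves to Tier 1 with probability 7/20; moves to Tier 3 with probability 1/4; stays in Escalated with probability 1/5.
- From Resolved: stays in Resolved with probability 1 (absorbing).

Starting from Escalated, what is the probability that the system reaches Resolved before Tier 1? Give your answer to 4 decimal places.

0.3315

Let h(s) be the probability of absorption at Resolved starting from transient state s. Then h(Resolved) = 1 and h(Tier 1) = 0. By first-step analysis:
h(Tier 3) = 0.3·h(Tier 3) + 0.25·0 + 0.4·h(Escalated) + 0.05·1
h(Escalated) = 0.25·h(Tier 3) + 0.35·0 + 0.2·h(Escalated) + 0.2·1
Solving: h(Tier 3) = 0.2609, h(Escalated) = 0.3315.
Starting from Escalated, the probability is 0.3315.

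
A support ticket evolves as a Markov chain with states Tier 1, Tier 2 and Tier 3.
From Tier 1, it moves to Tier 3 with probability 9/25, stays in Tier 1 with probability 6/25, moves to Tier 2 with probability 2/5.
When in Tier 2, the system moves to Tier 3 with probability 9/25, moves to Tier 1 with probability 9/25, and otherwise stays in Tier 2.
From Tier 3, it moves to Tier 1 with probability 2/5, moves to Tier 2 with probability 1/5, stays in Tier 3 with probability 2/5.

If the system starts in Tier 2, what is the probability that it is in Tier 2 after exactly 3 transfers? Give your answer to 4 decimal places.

Propagate the distribution vector 3 transfers from Tier 2.
After 0 transfers: (0.0000, 1.0000, 0.0000)
After 1 transfer: (0.3600, 0.2800, 0.3600)
After 2 transfers: (0.3312, 0.2944, 0.3744)
After 3 transfers: (0.3352, 0.2898, 0.3750)
P(in Tier 2 after 3 transfers) = 0.2898

0.2898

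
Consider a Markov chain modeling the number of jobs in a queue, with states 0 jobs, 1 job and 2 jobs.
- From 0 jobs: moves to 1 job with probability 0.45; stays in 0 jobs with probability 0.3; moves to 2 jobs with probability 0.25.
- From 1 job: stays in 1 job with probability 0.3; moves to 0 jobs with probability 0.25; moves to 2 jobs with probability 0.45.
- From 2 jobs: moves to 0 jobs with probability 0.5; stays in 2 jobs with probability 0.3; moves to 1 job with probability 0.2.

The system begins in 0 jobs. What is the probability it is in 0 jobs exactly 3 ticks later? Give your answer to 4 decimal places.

Propagate the distribution vector 3 ticks from 0 jobs.
After 0 ticks: (1.0000, 0.0000, 0.0000)
After 1 tick: (0.3000, 0.4500, 0.2500)
After 2 ticks: (0.3275, 0.3200, 0.3525)
After 3 ticks: (0.3545, 0.3139, 0.3316)
P(in 0 jobs after 3 ticks) = 0.3545

0.3545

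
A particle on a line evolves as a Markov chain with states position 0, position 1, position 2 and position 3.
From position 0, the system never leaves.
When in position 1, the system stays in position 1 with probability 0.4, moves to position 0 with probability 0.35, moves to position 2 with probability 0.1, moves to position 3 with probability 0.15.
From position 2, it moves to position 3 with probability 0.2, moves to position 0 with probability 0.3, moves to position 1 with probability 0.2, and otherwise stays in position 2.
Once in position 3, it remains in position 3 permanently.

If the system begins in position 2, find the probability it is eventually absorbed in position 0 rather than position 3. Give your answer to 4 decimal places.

0.6250

Let h(s) be the probability of absorption at position 0 starting from transient state s. Then h(position 0) = 1 and h(position 3) = 0. By first-step analysis:
h(position 1) = 0.35·1 + 0.4·h(position 1) + 0.1·h(position 2) + 0.15·0
h(position 2) = 0.3·1 + 0.2·h(position 1) + 0.3·h(position 2) + 0.2·0
Solving: h(position 1) = 0.6875, h(position 2) = 0.6250.
Starting from position 2, the probability is 0.6250.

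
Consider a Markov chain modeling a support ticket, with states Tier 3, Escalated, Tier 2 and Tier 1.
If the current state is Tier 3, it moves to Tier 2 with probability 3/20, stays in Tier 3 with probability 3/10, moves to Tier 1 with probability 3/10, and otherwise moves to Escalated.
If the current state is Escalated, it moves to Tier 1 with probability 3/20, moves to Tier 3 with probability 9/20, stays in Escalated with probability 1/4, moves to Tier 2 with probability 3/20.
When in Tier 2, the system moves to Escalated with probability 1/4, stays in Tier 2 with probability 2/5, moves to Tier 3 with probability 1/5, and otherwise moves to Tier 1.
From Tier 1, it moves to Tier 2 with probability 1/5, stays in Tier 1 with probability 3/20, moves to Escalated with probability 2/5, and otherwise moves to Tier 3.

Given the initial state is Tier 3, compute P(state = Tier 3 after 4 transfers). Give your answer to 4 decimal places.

0.3110

Propagate the distribution vector 4 transfers from Tier 3.
After 0 transfers: (1.0000, 0.0000, 0.0000, 0.0000)
After 1 transfer: (0.3000, 0.2500, 0.1500, 0.3000)
After 2 transfers: (0.3075, 0.2950, 0.2025, 0.1950)
After 3 transfers: (0.3143, 0.2793, 0.2104, 0.1961)
After 4 transfers: (0.3110, 0.2794, 0.2124, 0.1971)
P(in Tier 3 after 4 transfers) = 0.3110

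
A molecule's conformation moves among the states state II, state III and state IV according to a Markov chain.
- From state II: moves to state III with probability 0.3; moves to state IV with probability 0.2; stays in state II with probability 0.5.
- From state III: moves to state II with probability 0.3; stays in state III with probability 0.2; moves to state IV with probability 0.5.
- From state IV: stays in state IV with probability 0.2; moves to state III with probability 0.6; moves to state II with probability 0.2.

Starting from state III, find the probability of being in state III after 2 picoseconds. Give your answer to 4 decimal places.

Sum over the intermediate state after 1 picosecond:
P = P(state III→state II)·P(state II→state III) + P(state III→state III)·P(state III→state III) + P(state III→state IV)·P(state IV→state III)
  = 0.3×0.3 + 0.2×0.2 + 0.5×0.6
  = 0.0900 + 0.0400 + 0.3000 = 0.4300

0.4300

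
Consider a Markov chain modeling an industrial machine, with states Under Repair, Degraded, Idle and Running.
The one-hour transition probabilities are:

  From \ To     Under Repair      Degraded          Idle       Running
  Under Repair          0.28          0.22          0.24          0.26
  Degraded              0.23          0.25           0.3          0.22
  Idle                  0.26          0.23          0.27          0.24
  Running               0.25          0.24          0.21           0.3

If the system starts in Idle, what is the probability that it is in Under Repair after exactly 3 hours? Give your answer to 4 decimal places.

0.2555

Propagate the distribution vector 3 hours from Idle.
After 0 hours: (0.0000, 0.0000, 1.0000, 0.0000)
After 1 hour: (0.2600, 0.2300, 0.2700, 0.2400)
After 2 hours: (0.2559, 0.2344, 0.2547, 0.2550)
After 3 hours: (0.2555, 0.2347, 0.2541, 0.2557)
P(in Under Repair after 3 hours) = 0.2555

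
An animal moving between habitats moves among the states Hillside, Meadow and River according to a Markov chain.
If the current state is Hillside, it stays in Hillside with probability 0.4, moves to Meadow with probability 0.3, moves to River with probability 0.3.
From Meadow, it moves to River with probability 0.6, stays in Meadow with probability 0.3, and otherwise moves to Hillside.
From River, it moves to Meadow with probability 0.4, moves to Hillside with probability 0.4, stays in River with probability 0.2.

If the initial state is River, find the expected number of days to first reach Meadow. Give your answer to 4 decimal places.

2.7778

Let t(s) be the expected number of days to first reach Meadow from state s, with t(Meadow) = 0. Conditioning on the first day:
t(Hillside) = 1 + 0.4·t(Hillside) + 0.3·t(River)
t(River) = 1 + 0.4·t(Hillside) + 0.2·t(River)
Solving: t(Hillside) = 3.0556, t(River) = 2.7778.
Expected days from River to Meadow: 2.7778.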